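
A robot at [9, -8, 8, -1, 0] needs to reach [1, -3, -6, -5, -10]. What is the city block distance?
41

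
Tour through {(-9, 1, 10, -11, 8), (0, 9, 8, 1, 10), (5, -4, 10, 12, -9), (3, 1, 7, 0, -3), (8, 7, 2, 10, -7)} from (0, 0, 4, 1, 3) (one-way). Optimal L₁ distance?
143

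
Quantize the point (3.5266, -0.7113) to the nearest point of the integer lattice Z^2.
(4, -1)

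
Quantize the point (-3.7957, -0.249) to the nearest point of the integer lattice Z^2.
(-4, 0)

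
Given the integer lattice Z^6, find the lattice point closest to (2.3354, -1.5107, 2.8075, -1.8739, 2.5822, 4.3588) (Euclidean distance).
(2, -2, 3, -2, 3, 4)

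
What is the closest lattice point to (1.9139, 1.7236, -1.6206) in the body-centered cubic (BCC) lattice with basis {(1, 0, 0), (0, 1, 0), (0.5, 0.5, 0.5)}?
(2, 2, -2)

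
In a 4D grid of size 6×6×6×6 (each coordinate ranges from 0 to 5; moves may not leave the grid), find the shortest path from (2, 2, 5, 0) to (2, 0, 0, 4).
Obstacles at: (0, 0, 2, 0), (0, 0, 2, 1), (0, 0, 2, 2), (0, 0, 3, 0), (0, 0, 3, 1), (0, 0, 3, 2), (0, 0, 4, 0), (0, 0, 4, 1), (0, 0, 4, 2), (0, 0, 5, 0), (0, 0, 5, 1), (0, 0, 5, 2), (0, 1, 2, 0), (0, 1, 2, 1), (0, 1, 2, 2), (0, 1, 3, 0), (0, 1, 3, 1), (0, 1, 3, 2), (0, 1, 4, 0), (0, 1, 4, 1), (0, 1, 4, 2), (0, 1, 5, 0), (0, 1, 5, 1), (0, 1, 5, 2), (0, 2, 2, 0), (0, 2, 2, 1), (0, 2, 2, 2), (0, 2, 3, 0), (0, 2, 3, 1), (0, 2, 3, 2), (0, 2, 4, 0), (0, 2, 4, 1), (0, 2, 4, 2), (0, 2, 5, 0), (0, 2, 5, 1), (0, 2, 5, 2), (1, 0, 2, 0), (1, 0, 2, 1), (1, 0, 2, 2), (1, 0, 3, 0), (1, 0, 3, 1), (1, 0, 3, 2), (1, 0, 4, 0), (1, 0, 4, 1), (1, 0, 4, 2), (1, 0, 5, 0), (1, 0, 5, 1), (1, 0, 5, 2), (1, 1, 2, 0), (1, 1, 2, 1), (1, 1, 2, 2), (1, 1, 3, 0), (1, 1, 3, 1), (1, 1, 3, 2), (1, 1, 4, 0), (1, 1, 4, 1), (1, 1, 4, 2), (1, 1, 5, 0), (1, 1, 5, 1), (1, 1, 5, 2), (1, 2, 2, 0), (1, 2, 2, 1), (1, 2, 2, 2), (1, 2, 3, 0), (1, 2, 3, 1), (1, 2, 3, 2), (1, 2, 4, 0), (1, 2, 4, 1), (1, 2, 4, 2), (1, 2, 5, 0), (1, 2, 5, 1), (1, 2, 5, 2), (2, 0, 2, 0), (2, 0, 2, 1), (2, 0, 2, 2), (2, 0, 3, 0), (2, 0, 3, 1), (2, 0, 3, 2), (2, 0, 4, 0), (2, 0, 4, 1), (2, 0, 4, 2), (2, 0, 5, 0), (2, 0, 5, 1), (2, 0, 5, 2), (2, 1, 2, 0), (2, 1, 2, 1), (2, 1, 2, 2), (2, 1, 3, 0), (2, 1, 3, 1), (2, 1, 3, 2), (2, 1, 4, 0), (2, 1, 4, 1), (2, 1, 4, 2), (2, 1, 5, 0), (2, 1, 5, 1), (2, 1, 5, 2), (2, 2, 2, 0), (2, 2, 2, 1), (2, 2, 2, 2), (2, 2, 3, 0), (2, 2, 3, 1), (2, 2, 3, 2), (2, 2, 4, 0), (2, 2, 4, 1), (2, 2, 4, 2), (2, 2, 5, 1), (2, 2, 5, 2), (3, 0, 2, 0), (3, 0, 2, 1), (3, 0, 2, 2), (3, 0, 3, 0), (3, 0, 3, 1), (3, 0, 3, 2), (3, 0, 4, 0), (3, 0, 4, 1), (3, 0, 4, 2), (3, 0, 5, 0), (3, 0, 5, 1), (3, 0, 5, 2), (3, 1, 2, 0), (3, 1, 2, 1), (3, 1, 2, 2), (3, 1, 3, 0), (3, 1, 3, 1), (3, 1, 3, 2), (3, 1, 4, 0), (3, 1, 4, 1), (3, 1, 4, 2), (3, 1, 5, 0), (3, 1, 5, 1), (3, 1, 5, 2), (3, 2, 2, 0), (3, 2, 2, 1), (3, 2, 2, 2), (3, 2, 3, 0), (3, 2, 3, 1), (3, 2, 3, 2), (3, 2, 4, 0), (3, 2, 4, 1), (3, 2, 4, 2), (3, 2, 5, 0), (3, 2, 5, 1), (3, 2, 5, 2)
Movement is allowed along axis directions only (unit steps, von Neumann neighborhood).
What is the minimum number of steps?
13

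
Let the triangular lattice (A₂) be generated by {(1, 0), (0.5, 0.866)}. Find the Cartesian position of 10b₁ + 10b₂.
(15, 8.66)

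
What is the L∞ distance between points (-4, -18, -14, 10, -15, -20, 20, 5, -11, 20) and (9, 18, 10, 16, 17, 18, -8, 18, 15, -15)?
38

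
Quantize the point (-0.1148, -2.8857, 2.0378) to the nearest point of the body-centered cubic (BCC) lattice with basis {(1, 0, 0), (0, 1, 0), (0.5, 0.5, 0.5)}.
(0, -3, 2)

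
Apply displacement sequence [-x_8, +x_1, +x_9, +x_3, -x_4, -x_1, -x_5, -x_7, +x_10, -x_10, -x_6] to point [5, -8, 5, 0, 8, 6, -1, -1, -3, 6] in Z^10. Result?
(5, -8, 6, -1, 7, 5, -2, -2, -2, 6)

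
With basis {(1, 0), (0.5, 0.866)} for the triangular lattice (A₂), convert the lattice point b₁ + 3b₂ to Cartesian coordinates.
(2.5, 2.598)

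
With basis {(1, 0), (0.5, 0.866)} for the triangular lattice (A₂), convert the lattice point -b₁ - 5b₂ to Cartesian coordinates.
(-3.5, -4.33)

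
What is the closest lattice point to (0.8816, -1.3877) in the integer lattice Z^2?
(1, -1)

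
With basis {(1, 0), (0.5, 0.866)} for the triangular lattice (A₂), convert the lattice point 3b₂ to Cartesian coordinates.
(1.5, 2.598)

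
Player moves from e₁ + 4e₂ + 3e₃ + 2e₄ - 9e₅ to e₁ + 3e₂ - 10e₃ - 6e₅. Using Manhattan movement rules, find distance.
19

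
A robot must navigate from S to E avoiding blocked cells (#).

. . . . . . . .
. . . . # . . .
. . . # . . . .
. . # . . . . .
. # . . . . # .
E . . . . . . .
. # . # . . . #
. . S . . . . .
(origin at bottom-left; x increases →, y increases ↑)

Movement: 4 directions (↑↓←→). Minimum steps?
4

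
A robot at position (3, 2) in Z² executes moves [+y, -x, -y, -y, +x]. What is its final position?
(3, 1)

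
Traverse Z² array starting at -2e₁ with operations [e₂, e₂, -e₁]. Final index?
(-3, 2)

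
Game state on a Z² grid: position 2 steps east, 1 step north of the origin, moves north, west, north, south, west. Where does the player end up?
(0, 2)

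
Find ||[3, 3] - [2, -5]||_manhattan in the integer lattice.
9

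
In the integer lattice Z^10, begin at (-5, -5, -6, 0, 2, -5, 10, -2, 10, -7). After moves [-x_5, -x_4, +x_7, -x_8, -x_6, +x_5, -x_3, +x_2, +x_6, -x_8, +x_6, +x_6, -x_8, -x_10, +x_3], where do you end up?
(-5, -4, -6, -1, 2, -3, 11, -5, 10, -8)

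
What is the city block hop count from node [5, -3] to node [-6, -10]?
18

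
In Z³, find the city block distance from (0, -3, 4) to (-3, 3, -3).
16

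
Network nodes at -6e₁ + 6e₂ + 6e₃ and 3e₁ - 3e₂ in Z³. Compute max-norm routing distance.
9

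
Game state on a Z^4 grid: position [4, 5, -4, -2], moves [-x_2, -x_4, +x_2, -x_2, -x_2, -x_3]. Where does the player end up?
(4, 3, -5, -3)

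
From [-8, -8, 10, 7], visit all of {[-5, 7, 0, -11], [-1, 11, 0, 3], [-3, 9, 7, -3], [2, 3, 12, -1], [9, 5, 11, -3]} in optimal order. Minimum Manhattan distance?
102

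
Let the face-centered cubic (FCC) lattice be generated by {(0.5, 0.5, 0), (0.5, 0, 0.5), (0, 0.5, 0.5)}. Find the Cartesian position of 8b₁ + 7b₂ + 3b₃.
(7.5, 5.5, 5)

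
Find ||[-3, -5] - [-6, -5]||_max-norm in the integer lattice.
3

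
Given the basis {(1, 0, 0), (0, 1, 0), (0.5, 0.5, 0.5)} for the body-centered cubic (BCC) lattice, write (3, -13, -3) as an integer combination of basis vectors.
6b₁ - 10b₂ - 6b₃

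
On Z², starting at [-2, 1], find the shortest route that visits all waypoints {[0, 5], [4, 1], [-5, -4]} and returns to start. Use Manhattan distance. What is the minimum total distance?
36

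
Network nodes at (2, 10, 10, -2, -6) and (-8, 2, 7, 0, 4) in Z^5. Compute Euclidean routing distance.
16.6433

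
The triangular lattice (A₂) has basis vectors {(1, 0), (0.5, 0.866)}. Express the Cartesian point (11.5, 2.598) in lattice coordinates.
10b₁ + 3b₂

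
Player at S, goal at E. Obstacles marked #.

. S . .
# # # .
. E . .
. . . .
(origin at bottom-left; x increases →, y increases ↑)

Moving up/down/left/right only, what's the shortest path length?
6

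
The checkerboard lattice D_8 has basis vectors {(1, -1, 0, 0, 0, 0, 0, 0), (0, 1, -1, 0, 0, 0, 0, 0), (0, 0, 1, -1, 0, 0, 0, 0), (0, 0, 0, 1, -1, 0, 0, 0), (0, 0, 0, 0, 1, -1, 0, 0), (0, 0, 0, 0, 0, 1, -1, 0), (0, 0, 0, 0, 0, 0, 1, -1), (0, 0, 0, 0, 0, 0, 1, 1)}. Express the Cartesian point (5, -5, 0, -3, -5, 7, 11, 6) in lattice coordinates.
5b₁ - 3b₄ - 8b₅ - b₆ + 2b₇ + 8b₈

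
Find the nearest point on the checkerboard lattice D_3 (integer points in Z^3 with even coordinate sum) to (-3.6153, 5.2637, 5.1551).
(-4, 5, 5)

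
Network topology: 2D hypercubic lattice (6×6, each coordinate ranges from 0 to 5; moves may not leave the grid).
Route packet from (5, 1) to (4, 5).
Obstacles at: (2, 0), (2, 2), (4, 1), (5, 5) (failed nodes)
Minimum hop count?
5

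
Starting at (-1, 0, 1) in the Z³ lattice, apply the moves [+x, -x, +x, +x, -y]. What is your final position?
(1, -1, 1)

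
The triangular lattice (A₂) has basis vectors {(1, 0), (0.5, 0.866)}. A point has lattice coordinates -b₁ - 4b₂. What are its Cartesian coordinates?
(-3, -3.464)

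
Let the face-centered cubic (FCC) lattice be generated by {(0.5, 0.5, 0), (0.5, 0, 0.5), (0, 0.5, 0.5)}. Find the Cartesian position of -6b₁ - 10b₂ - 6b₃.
(-8, -6, -8)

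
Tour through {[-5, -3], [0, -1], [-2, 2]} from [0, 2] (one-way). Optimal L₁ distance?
14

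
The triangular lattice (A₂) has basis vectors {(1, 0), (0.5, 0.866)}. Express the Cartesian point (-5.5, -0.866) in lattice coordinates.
-5b₁ - b₂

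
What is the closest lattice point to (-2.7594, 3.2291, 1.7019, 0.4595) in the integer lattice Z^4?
(-3, 3, 2, 0)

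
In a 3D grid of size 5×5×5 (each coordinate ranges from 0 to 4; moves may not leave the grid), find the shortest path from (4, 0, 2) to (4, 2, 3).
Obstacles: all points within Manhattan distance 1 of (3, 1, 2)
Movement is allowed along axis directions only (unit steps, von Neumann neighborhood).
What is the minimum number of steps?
3
(one shortest path: (4, 0, 2) → (4, 0, 3) → (4, 1, 3) → (4, 2, 3))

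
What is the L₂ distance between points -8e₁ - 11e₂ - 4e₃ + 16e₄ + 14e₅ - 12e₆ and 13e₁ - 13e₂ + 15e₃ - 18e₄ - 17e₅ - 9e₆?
54.1479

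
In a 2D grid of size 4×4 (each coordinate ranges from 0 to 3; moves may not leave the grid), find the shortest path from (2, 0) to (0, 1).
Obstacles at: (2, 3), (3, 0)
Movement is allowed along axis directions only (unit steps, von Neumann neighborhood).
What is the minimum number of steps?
3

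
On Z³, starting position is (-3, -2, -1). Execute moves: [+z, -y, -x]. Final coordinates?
(-4, -3, 0)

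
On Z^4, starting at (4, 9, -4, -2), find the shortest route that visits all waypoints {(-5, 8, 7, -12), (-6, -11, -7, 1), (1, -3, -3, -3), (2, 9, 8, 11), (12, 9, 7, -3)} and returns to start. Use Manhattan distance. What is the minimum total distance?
164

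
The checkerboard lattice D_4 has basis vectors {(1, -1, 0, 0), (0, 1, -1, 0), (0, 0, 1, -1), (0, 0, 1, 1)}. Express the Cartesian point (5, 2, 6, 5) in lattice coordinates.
5b₁ + 7b₂ + 4b₃ + 9b₄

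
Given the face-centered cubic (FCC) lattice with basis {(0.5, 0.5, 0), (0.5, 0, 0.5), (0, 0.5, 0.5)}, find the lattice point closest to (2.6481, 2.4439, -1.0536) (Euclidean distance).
(2.5, 2.5, -1)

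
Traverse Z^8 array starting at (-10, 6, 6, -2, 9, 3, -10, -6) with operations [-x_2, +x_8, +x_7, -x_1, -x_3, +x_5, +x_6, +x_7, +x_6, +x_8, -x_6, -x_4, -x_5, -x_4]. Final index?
(-11, 5, 5, -4, 9, 4, -8, -4)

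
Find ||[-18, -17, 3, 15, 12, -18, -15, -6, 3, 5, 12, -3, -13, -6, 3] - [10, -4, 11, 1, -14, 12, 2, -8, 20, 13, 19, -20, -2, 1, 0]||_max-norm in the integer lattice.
30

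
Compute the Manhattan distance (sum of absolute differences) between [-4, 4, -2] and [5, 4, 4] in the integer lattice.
15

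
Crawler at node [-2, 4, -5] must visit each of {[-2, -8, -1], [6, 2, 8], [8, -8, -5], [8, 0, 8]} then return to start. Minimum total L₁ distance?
78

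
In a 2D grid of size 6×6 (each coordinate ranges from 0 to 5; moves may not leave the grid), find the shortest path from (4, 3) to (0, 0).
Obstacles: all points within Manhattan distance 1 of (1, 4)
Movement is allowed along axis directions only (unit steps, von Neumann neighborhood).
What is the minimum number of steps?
7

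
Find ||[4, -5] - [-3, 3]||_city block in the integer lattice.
15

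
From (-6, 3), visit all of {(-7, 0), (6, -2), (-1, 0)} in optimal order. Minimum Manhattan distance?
19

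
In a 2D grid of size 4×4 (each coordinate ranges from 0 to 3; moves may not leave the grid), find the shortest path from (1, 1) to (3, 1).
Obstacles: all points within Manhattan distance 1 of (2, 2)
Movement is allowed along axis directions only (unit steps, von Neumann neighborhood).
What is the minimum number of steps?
4
(one shortest path: (1, 1) → (1, 0) → (2, 0) → (3, 0) → (3, 1))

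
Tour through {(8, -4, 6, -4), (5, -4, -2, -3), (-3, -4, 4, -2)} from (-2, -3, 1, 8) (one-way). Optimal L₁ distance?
42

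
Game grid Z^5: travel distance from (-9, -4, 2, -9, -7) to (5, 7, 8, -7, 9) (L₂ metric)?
24.7588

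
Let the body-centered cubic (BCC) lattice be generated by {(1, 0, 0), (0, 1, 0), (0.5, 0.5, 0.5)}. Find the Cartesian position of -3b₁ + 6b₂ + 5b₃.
(-0.5, 8.5, 2.5)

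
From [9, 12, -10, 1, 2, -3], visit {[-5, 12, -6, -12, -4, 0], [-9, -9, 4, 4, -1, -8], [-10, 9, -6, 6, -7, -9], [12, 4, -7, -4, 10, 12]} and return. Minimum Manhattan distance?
242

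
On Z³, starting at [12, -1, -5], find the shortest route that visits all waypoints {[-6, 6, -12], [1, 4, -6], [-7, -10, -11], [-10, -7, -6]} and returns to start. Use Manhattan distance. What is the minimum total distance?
90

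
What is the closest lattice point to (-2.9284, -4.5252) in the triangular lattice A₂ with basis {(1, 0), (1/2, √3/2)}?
(-2.5, -4.33)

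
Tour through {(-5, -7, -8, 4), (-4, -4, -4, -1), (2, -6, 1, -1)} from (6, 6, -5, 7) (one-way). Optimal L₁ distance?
56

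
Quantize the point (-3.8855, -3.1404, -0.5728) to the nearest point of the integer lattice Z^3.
(-4, -3, -1)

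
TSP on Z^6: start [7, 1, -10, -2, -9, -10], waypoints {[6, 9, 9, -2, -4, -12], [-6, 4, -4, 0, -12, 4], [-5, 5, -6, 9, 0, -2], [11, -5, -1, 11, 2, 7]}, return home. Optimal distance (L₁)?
218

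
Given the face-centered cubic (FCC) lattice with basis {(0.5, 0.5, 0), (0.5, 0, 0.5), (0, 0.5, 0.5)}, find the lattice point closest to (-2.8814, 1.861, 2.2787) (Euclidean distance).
(-3, 2, 2)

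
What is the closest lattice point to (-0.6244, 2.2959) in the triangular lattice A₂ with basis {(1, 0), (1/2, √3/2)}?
(-0.5, 2.598)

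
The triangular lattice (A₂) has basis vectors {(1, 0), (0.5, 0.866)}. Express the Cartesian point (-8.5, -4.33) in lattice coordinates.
-6b₁ - 5b₂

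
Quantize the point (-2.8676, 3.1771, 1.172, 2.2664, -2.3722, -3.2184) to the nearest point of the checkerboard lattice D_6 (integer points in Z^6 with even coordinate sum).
(-3, 3, 1, 2, -2, -3)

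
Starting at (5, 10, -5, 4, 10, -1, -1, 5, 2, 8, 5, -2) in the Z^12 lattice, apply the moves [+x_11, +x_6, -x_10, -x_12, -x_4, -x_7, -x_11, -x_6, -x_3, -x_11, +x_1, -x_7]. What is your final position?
(6, 10, -6, 3, 10, -1, -3, 5, 2, 7, 4, -3)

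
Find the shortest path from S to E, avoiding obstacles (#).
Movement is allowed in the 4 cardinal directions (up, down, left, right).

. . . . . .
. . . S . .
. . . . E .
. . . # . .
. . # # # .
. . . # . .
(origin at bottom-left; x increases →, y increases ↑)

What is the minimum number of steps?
2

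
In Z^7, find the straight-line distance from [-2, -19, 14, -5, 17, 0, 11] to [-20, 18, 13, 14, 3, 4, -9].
51.643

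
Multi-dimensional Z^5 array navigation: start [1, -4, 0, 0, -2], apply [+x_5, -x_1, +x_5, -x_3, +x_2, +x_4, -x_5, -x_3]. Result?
(0, -3, -2, 1, -1)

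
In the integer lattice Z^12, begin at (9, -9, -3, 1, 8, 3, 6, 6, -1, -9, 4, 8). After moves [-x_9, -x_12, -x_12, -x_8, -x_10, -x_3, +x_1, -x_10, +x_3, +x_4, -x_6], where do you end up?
(10, -9, -3, 2, 8, 2, 6, 5, -2, -11, 4, 6)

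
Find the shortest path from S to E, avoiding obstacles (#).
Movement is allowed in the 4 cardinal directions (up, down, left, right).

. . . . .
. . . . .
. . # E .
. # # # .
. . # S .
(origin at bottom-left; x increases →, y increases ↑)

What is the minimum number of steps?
4
(one shortest path: (3, 0) → (4, 0) → (4, 1) → (4, 2) → (3, 2))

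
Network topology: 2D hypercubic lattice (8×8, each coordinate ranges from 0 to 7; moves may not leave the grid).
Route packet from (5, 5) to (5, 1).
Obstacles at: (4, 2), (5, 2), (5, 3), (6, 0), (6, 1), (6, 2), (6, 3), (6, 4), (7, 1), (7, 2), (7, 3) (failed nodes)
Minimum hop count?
8
(one shortest path: (5, 5) → (4, 5) → (3, 5) → (3, 4) → (3, 3) → (3, 2) → (3, 1) → (4, 1) → (5, 1))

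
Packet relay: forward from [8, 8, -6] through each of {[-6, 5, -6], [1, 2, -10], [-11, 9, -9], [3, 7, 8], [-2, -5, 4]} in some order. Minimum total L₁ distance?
91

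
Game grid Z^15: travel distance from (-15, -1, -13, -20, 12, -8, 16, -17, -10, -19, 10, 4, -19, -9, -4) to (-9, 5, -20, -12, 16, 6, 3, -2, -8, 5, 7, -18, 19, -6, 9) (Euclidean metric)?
59.0424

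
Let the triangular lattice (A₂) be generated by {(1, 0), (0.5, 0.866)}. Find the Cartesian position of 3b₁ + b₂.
(3.5, 0.866)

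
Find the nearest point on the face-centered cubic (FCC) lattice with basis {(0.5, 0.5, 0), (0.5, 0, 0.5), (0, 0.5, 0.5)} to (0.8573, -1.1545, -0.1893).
(1, -1, 0)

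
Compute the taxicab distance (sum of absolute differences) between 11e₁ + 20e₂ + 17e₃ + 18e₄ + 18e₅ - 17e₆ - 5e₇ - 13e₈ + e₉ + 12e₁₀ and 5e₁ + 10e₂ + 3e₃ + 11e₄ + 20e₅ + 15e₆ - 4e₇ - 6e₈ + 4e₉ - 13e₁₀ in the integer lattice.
107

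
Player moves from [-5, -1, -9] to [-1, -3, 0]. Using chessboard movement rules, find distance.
9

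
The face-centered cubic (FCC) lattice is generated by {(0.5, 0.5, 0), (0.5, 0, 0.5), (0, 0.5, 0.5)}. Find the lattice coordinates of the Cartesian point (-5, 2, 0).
-3b₁ - 7b₂ + 7b₃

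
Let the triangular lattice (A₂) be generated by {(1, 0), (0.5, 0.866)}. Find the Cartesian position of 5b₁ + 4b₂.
(7, 3.464)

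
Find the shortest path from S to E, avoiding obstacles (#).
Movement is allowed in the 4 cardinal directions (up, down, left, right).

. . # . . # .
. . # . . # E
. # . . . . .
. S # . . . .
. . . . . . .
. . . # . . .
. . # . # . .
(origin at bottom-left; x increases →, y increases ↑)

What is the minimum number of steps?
9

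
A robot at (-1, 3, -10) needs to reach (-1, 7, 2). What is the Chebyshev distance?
12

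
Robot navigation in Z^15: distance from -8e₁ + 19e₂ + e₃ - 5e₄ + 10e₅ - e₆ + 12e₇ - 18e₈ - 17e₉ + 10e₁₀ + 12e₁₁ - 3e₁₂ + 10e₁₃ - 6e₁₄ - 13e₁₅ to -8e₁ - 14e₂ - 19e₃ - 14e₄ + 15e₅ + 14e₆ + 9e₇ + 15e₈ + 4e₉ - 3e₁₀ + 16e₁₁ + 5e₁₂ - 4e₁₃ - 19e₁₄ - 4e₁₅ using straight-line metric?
63.671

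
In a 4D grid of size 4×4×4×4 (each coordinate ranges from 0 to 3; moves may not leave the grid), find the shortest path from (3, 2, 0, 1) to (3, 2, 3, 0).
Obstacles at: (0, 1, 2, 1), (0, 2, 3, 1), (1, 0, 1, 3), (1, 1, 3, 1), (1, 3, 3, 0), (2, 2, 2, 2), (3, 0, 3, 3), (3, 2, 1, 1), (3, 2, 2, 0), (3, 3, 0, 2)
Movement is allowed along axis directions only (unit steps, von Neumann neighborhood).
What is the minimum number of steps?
6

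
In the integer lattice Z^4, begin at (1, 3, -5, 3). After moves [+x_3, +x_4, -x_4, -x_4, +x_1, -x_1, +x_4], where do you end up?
(1, 3, -4, 3)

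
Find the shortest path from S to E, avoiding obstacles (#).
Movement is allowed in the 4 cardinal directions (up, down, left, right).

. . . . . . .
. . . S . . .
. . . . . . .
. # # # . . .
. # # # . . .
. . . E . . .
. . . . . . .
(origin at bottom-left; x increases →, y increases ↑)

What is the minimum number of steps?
6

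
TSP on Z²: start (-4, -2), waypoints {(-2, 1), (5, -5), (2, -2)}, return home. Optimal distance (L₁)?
30
(one optimal route: (-4, -2) → (-2, 1) → (5, -5) → (2, -2) → (-4, -2))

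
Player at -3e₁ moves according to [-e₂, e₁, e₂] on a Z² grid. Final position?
(-2, 0)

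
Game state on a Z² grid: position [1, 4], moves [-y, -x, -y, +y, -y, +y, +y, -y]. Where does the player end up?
(0, 3)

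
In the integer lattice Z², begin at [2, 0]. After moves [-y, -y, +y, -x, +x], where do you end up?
(2, -1)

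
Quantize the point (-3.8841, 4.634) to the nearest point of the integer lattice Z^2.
(-4, 5)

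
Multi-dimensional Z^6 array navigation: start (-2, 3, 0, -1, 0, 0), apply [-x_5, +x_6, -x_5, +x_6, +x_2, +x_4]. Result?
(-2, 4, 0, 0, -2, 2)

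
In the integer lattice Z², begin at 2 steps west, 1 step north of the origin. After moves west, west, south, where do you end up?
(-4, 0)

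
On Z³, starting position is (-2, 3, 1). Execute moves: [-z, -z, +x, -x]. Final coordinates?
(-2, 3, -1)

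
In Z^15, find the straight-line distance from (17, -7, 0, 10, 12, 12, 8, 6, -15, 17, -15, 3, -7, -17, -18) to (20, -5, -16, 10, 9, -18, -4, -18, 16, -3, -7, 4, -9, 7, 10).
68.469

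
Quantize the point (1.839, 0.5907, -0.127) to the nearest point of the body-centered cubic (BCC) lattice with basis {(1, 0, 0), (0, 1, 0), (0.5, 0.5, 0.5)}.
(2, 1, 0)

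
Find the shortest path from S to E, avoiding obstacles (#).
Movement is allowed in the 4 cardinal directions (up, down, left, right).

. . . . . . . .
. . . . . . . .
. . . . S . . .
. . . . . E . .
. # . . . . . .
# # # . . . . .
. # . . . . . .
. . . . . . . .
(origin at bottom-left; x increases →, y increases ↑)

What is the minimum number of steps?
2
(one shortest path: (4, 5) → (5, 5) → (5, 4))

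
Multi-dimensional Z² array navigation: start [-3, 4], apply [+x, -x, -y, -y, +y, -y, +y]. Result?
(-3, 3)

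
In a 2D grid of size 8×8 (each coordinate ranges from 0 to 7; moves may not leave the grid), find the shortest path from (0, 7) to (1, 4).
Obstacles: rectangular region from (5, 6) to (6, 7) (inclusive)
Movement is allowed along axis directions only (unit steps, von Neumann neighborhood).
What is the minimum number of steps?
4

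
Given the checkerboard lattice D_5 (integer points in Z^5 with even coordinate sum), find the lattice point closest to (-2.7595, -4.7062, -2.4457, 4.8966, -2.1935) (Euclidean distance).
(-3, -5, -3, 5, -2)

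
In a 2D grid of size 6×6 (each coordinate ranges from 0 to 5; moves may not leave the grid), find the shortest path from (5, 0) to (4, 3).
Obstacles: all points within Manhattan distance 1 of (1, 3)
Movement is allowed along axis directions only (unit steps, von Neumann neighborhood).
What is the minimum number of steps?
4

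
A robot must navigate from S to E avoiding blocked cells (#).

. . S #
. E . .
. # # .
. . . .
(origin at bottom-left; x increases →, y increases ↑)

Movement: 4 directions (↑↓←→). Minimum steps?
2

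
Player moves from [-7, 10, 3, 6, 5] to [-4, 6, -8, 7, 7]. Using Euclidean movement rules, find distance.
12.2882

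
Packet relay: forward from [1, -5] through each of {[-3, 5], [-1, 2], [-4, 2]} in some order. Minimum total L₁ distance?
16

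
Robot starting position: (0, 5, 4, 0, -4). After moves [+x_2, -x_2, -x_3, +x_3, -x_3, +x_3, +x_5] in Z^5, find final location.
(0, 5, 4, 0, -3)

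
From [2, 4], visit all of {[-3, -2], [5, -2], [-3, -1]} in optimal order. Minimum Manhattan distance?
18
(one optimal route: (2, 4) → (5, -2) → (-3, -2) → (-3, -1))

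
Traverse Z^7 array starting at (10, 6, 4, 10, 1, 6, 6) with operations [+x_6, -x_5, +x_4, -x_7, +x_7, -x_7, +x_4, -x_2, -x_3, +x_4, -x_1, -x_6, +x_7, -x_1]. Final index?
(8, 5, 3, 13, 0, 6, 6)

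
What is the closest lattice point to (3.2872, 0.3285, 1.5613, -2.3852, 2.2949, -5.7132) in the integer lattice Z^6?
(3, 0, 2, -2, 2, -6)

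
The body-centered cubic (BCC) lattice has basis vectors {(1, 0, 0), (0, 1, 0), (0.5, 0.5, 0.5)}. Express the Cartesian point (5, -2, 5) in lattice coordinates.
-7b₂ + 10b₃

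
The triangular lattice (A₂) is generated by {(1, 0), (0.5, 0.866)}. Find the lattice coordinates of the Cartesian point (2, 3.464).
4b₂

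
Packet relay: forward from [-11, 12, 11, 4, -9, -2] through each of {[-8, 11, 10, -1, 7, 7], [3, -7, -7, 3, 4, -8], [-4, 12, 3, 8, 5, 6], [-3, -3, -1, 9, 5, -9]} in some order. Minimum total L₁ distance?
119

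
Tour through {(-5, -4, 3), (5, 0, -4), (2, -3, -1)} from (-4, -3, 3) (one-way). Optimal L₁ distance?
23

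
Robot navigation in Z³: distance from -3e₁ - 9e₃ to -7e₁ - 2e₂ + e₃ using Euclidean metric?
10.9545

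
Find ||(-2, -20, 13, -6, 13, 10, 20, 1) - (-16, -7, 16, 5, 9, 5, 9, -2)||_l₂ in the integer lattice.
25.807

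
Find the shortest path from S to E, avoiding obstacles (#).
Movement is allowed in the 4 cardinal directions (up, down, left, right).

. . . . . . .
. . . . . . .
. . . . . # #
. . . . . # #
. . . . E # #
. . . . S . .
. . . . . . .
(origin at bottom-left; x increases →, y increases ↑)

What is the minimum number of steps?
1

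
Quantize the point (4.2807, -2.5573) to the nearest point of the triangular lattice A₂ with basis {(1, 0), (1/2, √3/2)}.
(4.5, -2.598)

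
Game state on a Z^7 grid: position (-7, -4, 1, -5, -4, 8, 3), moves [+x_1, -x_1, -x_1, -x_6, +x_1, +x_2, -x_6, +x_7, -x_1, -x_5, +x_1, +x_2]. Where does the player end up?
(-7, -2, 1, -5, -5, 6, 4)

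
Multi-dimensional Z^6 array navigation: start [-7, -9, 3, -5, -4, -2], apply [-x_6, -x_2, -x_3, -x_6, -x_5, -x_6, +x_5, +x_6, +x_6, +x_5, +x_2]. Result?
(-7, -9, 2, -5, -3, -3)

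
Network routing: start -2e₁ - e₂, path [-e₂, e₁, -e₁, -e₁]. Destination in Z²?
(-3, -2)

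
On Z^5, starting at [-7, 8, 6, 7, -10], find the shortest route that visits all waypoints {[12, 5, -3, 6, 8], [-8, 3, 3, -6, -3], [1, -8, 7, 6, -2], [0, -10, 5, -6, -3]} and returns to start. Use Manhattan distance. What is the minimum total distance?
164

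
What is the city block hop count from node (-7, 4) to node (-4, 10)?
9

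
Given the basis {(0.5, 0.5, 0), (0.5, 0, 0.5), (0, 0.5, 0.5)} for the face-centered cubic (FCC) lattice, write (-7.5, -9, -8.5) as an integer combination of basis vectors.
-8b₁ - 7b₂ - 10b₃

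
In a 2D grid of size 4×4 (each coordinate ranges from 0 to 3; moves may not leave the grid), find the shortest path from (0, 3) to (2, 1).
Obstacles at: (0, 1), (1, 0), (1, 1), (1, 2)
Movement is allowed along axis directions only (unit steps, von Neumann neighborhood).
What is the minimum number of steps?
4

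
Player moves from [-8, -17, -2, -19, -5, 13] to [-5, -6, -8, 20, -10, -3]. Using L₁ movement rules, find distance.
80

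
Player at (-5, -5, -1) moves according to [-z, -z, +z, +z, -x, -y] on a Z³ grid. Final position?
(-6, -6, -1)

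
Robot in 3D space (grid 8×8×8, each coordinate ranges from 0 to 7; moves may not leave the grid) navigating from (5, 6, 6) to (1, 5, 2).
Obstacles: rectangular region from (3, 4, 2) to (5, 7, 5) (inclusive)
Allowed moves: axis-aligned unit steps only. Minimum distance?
9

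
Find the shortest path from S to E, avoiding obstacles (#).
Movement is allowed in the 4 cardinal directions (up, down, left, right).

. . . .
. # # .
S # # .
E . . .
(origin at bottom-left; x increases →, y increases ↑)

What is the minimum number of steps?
1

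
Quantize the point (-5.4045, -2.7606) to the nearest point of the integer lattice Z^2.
(-5, -3)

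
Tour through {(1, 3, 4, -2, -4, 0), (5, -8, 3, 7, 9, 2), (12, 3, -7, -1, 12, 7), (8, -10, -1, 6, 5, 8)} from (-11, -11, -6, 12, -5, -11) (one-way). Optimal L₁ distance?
160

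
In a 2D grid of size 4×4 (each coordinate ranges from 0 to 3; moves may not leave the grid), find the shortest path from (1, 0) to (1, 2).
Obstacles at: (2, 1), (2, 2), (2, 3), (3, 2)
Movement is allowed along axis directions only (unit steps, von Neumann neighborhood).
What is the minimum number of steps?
2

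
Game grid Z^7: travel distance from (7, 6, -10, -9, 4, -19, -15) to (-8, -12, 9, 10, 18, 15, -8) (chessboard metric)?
34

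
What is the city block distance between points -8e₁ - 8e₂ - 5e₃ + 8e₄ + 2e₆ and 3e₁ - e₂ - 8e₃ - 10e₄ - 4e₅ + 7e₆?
48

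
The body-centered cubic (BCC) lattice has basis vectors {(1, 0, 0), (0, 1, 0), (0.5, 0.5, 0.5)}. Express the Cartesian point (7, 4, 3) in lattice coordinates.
4b₁ + b₂ + 6b₃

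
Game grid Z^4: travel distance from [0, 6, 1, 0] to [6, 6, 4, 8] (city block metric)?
17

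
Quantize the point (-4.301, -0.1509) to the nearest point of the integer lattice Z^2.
(-4, 0)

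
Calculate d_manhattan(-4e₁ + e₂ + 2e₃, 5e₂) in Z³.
10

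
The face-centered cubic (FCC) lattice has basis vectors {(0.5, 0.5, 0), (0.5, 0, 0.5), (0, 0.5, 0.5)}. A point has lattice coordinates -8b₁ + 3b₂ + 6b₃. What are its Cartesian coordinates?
(-2.5, -1, 4.5)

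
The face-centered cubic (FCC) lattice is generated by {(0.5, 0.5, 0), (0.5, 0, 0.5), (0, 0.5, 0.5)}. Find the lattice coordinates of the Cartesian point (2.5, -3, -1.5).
b₁ + 4b₂ - 7b₃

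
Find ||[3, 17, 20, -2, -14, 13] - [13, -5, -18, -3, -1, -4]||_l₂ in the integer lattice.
49.8698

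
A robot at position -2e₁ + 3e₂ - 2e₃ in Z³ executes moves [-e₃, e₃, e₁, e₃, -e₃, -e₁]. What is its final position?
(-2, 3, -2)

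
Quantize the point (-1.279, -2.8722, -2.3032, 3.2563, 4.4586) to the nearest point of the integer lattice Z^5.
(-1, -3, -2, 3, 4)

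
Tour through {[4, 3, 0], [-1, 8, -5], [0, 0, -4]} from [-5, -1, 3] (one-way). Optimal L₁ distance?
37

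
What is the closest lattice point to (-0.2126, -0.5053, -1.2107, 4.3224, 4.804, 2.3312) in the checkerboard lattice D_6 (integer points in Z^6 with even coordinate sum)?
(0, 0, -1, 4, 5, 2)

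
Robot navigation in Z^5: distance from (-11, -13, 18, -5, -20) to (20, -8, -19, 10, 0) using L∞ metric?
37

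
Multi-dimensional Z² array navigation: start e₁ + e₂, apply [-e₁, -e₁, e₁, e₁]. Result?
(1, 1)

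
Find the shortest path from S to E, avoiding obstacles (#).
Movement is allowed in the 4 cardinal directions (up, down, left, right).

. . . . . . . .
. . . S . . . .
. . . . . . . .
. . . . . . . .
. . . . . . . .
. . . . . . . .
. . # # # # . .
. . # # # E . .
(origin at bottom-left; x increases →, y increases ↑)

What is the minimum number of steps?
10
(one shortest path: (3, 6) → (4, 6) → (5, 6) → (6, 6) → (6, 5) → (6, 4) → (6, 3) → (6, 2) → (6, 1) → (6, 0) → (5, 0))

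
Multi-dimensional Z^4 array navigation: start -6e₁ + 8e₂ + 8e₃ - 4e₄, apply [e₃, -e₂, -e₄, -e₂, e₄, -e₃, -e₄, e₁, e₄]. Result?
(-5, 6, 8, -4)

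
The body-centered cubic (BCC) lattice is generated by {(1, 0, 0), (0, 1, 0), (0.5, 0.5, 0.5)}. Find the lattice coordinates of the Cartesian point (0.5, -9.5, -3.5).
4b₁ - 6b₂ - 7b₃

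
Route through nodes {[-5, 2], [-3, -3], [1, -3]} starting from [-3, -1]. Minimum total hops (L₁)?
16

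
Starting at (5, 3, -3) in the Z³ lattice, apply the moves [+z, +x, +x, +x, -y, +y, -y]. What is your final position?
(8, 2, -2)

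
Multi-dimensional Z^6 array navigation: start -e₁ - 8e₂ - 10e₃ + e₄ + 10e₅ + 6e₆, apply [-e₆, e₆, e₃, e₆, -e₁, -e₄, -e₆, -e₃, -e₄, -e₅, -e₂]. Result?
(-2, -9, -10, -1, 9, 6)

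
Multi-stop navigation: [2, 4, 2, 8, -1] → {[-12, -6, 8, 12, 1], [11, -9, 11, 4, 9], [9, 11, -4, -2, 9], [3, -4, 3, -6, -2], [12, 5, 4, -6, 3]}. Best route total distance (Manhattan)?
164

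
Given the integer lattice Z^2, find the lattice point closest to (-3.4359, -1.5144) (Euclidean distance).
(-3, -2)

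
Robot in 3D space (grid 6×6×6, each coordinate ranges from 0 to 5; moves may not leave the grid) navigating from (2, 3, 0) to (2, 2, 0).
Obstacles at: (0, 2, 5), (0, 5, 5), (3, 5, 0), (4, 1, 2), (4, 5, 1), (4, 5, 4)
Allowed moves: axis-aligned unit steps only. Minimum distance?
1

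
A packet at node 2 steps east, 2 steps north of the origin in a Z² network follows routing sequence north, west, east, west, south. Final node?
(1, 2)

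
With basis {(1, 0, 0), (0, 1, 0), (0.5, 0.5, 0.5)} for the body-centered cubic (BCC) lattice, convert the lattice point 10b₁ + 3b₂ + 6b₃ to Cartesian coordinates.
(13, 6, 3)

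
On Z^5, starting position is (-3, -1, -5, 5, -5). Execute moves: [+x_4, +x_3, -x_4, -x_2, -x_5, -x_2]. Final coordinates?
(-3, -3, -4, 5, -6)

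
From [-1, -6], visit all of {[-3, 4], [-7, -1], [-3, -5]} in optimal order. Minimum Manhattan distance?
20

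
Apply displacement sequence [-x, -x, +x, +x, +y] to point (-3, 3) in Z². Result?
(-3, 4)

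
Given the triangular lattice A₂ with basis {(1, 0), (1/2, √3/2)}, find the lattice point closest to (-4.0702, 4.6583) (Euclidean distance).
(-4.5, 4.33)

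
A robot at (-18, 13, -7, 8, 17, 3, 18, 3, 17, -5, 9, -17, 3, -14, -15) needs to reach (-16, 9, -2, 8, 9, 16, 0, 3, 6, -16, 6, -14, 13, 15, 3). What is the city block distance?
135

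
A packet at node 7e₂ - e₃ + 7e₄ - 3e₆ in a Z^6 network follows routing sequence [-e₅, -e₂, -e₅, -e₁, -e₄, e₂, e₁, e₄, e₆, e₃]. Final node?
(0, 7, 0, 7, -2, -2)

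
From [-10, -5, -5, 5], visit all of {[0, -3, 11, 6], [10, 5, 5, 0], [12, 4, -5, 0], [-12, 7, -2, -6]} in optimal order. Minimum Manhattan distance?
107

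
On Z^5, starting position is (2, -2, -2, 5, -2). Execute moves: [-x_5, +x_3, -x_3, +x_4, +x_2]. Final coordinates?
(2, -1, -2, 6, -3)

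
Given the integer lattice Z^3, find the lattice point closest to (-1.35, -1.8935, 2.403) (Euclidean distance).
(-1, -2, 2)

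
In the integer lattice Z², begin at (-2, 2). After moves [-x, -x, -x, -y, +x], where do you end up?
(-4, 1)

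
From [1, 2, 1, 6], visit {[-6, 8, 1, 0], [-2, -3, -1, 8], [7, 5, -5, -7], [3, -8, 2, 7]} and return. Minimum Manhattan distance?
110
(one optimal route: (1, 2, 1, 6) → (7, 5, -5, -7) → (-6, 8, 1, 0) → (-2, -3, -1, 8) → (3, -8, 2, 7) → (1, 2, 1, 6))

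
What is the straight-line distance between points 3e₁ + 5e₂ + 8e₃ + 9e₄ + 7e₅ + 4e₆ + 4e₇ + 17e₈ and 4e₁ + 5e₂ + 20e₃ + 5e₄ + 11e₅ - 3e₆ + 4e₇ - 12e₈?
32.665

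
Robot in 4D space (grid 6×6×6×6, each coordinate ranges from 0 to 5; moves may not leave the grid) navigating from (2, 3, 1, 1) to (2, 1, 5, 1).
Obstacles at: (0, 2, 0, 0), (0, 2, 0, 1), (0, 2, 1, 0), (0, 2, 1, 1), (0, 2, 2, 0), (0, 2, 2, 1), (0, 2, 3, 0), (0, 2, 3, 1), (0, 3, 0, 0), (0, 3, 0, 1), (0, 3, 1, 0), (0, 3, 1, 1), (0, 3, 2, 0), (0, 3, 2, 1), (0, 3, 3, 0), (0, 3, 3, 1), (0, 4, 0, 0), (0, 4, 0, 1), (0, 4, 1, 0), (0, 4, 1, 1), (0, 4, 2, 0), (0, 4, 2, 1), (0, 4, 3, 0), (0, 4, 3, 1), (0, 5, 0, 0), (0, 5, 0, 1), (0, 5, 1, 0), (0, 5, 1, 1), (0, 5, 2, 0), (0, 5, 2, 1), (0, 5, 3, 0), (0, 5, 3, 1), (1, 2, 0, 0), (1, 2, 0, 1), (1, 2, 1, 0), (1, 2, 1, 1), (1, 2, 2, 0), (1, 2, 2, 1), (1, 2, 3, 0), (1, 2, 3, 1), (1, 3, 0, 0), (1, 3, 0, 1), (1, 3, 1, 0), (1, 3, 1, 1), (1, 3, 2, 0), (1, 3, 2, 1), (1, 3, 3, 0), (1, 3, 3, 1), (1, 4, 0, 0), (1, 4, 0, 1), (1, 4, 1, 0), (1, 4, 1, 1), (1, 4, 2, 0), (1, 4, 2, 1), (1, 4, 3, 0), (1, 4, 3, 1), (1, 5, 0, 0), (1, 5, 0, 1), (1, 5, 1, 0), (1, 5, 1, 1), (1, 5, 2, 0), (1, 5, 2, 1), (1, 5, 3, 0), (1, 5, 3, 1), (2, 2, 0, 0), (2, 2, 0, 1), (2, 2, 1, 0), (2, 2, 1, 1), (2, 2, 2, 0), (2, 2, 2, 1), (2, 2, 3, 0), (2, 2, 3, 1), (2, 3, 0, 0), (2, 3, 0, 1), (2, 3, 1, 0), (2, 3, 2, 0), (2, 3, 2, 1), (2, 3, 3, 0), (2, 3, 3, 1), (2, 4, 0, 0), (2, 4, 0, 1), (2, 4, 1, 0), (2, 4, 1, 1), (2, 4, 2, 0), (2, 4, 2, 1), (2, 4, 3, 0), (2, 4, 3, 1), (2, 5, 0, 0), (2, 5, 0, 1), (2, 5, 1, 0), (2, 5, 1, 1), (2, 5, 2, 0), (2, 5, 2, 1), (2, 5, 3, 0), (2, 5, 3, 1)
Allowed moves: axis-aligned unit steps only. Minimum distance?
8
(one shortest path: (2, 3, 1, 1) → (3, 3, 1, 1) → (3, 2, 1, 1) → (3, 1, 1, 1) → (2, 1, 1, 1) → (2, 1, 2, 1) → (2, 1, 3, 1) → (2, 1, 4, 1) → (2, 1, 5, 1))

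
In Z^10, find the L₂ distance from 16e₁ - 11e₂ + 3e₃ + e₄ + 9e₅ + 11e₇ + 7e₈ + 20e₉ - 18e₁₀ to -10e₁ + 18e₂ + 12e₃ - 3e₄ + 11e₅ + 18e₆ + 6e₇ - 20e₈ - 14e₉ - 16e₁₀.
62.0967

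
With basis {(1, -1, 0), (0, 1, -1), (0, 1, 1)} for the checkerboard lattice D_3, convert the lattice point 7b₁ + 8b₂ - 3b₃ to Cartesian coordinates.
(7, -2, -11)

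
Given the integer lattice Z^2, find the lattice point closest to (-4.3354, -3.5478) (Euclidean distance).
(-4, -4)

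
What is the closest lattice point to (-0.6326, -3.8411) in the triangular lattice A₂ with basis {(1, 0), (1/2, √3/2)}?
(-0.5, -4.33)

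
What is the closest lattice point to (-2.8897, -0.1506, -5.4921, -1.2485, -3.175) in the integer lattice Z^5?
(-3, 0, -5, -1, -3)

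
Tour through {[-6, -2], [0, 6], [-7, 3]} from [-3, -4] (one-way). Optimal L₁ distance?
21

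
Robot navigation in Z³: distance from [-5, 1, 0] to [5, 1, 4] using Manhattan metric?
14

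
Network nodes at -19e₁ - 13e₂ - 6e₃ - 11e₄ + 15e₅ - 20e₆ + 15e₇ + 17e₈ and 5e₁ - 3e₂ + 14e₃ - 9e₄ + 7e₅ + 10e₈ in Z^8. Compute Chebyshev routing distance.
24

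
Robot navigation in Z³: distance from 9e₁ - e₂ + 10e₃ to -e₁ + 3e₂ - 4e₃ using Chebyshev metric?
14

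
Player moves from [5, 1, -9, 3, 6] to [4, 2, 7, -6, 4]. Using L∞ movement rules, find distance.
16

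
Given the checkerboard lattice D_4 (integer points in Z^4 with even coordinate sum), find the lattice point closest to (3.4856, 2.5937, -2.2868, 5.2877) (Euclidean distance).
(4, 3, -2, 5)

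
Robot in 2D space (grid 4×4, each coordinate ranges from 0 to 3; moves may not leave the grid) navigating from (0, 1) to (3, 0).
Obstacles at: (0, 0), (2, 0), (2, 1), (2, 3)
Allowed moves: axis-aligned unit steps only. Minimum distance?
6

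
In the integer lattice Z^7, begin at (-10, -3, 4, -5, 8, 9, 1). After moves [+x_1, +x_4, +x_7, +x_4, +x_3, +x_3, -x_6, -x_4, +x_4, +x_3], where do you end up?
(-9, -3, 7, -3, 8, 8, 2)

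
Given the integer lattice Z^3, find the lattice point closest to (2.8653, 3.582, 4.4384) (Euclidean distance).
(3, 4, 4)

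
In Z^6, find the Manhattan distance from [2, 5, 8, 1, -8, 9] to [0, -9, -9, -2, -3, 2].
48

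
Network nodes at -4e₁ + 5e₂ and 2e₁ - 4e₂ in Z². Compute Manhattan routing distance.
15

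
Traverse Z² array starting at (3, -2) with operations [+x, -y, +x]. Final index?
(5, -3)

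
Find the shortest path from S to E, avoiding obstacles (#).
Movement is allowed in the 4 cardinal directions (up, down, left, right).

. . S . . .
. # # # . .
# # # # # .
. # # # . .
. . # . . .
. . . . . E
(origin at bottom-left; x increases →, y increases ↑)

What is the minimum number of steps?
8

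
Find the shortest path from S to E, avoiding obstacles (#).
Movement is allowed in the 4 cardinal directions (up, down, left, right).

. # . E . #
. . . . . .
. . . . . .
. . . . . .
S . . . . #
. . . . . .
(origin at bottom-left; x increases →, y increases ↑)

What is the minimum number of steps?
7
(one shortest path: (0, 1) → (1, 1) → (2, 1) → (3, 1) → (3, 2) → (3, 3) → (3, 4) → (3, 5))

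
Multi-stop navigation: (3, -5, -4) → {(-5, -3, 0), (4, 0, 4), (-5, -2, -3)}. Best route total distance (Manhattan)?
32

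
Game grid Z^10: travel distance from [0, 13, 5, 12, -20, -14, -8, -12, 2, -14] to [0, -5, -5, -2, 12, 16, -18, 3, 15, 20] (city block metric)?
176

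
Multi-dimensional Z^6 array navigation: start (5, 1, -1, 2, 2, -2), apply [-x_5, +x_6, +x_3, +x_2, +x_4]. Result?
(5, 2, 0, 3, 1, -1)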